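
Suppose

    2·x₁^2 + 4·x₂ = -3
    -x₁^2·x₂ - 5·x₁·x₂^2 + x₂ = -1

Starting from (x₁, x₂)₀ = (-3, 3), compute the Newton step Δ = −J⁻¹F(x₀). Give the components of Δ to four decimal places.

(2.5776, -0.5171)

At (-3, 3): F = (33.0000, 112.0000).
Jacobian J = [[4·x₁, 4], [-2·x₁·x₂ - 5·x₂^2, -x₁^2 - 10·x₁·x₂ + 1]].
At the point, J = [[-12.0000, 4.0000], [-27.0000, 82.0000]] (det J = -876.0000).
Solving J·Δ = −F gives Δ = (2.5776, -0.5171).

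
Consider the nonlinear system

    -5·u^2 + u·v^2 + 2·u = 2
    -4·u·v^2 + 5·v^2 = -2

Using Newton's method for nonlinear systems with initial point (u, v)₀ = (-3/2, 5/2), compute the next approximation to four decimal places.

At (-3/2, 5/2): F = (-25.6250, 70.7500).
Jacobian J = [[-10·u + v^2 + 2, 2·u·v], [-4·v^2, -8·u·v + 10·v]].
At the point, J = [[23.2500, -7.5000], [-25.0000, 55.0000]] (det J = 1091.2500).
Solving J·Δ = −F gives Δ = (0.8053, -0.9203).
Then the next iterate is (u, v)₁ = (-0.6947, 1.5797).

(-0.6947, 1.5797)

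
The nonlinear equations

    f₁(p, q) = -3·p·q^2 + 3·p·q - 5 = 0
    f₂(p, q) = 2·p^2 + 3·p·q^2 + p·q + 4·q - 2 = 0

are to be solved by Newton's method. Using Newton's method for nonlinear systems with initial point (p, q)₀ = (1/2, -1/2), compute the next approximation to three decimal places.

(-0.111, 1.083)

At (1/2, -1/2): F = (-6.125, -3.375).
Jacobian J = [[-3·q^2 + 3·q, -6·p·q + 3·p], [4·p + 3·q^2 + q, 6·p·q + p + 4]].
At the point, J = [[-2.250, 3.000], [2.250, 3.000]] (det J = -13.500).
Solving J·Δ = −F gives Δ = (-0.611, 1.583).
Then the next iterate is (p, q)₁ = (-0.111, 1.083).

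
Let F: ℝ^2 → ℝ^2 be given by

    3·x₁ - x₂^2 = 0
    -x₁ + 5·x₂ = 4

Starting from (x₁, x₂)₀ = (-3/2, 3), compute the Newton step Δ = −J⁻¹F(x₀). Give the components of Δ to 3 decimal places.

(-0.833, -2.667)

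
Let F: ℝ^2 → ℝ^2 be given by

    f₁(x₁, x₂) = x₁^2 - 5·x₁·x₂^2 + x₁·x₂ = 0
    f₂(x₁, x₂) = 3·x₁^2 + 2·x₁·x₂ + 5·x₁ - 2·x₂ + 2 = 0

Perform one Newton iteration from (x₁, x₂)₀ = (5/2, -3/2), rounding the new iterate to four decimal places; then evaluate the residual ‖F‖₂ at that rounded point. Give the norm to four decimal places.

At (5/2, -3/2): F = (-25.6250, 28.7500).
Jacobian J = [[2·x₁ - 5·x₂^2 + x₂, -10·x₁·x₂ + x₁], [6·x₁ + 2·x₂ + 5, 2·x₁ - 2]].
At the point, J = [[-7.7500, 40.0000], [17.0000, 3.0000]] (det J = -703.2500).
Solving J·Δ = −F gives Δ = (-1.7446, 0.3026).
Then the next iterate is (x₁, x₂)₁ = (0.7554, -1.1974).
Re-evaluating at (0.7554, -1.1974): F = (-5.749224, 8.074656), so ‖F‖₂ = 9.9123.

9.9123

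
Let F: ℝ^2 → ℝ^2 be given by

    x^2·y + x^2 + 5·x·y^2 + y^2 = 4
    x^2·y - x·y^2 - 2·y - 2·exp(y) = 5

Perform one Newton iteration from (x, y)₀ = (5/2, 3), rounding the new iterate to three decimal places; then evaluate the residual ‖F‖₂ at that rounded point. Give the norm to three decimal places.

46.092

At (5/2, 3): F = (142.500, -54.92107).
Jacobian J = [[2·x·y + 2·x + 5·y^2, x^2 + 10·x·y + 2·y], [2·x·y - y^2, x^2 - 2·x·y - 2·exp(y) - 2]].
At the point, J = [[65.000, 87.250], [6.000, -50.92107]] (det J = -3833.36980).
Solving J·Δ = −F gives Δ = (-0.643, -1.154).
Then the next iterate is (x, y)₁ = (1.857, 1.846).
Re-evaluating at (1.857, 1.846): F = (40.86264, -21.32315), so ‖F‖₂ = 46.092.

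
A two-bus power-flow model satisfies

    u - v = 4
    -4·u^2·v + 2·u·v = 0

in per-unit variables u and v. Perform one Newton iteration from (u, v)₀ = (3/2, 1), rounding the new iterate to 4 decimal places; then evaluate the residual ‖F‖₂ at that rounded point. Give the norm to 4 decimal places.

29.5166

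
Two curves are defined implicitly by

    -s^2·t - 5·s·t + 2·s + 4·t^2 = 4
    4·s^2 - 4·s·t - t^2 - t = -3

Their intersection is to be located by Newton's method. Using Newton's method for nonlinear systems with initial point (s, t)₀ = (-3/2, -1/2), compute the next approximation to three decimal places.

(0.576, 1.418)

At (-3/2, -1/2): F = (-8.625, 9.250).
Jacobian J = [[-2·s·t - 5·t + 2, -s^2 - 5·s + 8·t], [8·s - 4·t, -4·s - 2·t - 1]].
At the point, J = [[3.000, 1.250], [-10.000, 6.000]] (det J = 30.500).
Solving J·Δ = −F gives Δ = (2.076, 1.918).
Then the next iterate is (s, t)₁ = (0.576, 1.418).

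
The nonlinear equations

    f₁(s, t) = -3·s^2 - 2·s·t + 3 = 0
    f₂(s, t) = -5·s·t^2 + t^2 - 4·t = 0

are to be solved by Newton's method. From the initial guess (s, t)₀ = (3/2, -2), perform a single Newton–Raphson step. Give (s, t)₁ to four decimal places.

At (3/2, -2): F = (2.2500, -18.0000).
Jacobian J = [[-6·s - 2·t, -2·s], [-5·t^2, -10·s·t + 2·t - 4]].
At the point, J = [[-5.0000, -3.0000], [-20.0000, 22.0000]] (det J = -170.0000).
Solving J·Δ = −F gives Δ = (-0.0265, 0.7941).
Then the next iterate is (s, t)₁ = (1.4735, -1.2059).

(1.4735, -1.2059)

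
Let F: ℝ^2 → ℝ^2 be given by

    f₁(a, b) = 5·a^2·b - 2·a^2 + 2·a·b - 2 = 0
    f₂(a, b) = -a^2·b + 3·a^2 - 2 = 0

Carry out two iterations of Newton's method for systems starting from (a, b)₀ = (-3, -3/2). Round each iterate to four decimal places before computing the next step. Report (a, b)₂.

(-1.0693, -0.7136)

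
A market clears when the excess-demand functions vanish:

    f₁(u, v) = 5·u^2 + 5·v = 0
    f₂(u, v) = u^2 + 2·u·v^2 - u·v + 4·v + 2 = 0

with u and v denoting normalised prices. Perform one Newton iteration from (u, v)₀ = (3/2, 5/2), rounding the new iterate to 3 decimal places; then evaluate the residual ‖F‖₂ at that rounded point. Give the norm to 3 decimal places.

At (3/2, 5/2): F = (23.750, 29.250).
Jacobian J = [[10·u, 5], [2·u + 2·v^2 - v, 4·u·v - u + 4]].
At the point, J = [[15.000, 5.000], [13.000, 17.500]] (det J = 197.500).
Solving J·Δ = −F gives Δ = (-1.364, -0.658).
Then the next iterate is (u, v)₁ = (0.136, 1.842).
Re-evaluating at (0.136, 1.842): F = (9.30248, 10.05887), so ‖F‖₂ = 13.701.

13.701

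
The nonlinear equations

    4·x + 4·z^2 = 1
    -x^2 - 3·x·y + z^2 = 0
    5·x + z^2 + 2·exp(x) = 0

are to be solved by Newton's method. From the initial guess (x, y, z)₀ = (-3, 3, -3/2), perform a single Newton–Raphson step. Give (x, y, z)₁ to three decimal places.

(-0.158, 1.902, -0.886)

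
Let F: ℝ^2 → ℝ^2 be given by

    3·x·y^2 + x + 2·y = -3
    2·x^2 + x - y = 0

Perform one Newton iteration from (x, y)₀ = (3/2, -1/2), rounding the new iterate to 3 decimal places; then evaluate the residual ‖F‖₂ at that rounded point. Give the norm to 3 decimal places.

At (3/2, -1/2): F = (4.625, 6.500).
Jacobian J = [[3·y^2 + 1, 6·x·y + 2], [4·x + 1, -1]].
At the point, J = [[1.750, -2.500], [7.000, -1.000]] (det J = 15.750).
Solving J·Δ = −F gives Δ = (-0.738, 1.333).
Then the next iterate is (x, y)₁ = (0.762, 0.833).
Re-evaluating at (0.762, 0.833): F = (7.01423, 1.09029), so ‖F‖₂ = 7.098.

7.098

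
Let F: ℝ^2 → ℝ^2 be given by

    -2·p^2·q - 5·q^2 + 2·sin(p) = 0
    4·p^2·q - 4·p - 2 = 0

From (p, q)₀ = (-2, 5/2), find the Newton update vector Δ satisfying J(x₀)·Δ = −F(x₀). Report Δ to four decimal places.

(0.5840, -1.2689)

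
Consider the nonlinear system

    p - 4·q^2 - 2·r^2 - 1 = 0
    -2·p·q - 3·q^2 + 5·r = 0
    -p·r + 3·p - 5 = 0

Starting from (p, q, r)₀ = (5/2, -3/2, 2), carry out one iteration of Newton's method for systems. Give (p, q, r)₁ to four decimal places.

(1.0610, -1.1388, 0.4244)

At (5/2, -3/2, 2): F = (-15.5000, 10.7500, -2.5000).
Jacobian J = [[1, -8·q, -4·r], [-2·q, -2·p - 6·q, 5], [-r + 3, 0, -p]].
At the point, J = [[1.0000, 12.0000, -8.0000], [3.0000, 4.0000, 5.0000], [1.0000, 0.0000, -2.5000]] (det J = 172.0000).
Solving J·Δ = −F gives Δ = (-1.4390, 0.3612, -1.5756).
Then the next iterate is (p, q, r)₁ = (1.0610, -1.1388, 0.4244).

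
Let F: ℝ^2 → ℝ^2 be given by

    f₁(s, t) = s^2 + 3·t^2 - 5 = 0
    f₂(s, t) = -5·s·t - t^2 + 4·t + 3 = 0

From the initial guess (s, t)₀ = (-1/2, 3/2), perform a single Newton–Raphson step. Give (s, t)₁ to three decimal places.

(0.867, 1.430)

At (-1/2, 3/2): F = (2.000, 10.500).
Jacobian J = [[2·s, 6·t], [-5·t, -5·s - 2·t + 4]].
At the point, J = [[-1.000, 9.000], [-7.500, 3.500]] (det J = 64.000).
Solving J·Δ = −F gives Δ = (1.367, -0.070).
Then the next iterate is (s, t)₁ = (0.867, 1.430).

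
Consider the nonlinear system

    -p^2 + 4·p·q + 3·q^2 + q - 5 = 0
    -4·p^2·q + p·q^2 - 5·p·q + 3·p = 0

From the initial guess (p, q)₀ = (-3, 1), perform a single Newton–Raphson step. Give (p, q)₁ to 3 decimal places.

(-0.232, 2.135)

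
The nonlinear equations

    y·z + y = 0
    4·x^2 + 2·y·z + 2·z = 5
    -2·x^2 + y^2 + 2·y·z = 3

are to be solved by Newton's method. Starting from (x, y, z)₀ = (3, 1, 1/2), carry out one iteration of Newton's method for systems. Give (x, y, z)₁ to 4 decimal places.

(1.1667, -2.4000, 4.1000)

At (3, 1, 1/2): F = (1.5000, 33.0000, -19.0000).
Jacobian J = [[0, z + 1, y], [8·x, 2·z, 2·y + 2], [-4·x, 2·y + 2·z, 2·y]].
At the point, J = [[0.0000, 1.5000, 1.0000], [24.0000, 1.0000, 4.0000], [-12.0000, 3.0000, 2.0000]] (det J = -60.0000).
Solving J·Δ = −F gives Δ = (-1.8333, -3.4000, 3.6000).
Then the next iterate is (x, y, z)₁ = (1.1667, -2.4000, 4.1000).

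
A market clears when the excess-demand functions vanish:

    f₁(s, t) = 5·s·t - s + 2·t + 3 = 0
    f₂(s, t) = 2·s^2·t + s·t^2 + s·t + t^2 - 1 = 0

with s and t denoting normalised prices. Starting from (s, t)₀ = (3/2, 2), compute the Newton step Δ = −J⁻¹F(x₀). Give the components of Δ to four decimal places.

At (3/2, 2): F = (20.5000, 21.0000).
Jacobian J = [[5·t - 1, 5·s + 2], [4·s·t + t^2 + t, 2·s^2 + 2·s·t + s + 2·t]].
At the point, J = [[9.0000, 9.5000], [18.0000, 16.0000]] (det J = -27.0000).
Solving J·Δ = −F gives Δ = (4.7593, -6.6667).

(4.7593, -6.6667)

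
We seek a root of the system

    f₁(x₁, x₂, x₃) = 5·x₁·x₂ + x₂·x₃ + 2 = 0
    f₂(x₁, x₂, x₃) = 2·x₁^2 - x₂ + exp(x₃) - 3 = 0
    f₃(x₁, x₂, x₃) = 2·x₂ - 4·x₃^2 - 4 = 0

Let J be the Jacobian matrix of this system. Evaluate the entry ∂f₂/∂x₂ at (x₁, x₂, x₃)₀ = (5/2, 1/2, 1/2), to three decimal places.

∂f₂/∂x₂ = -1.
At (5/2, 1/2, 1/2) this is -1.000.

-1.000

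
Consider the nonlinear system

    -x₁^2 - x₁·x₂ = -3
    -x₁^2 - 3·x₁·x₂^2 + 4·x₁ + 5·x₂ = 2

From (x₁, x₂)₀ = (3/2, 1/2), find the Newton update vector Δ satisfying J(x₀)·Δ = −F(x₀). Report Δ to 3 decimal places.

(3.409, -7.955)

At (3/2, 1/2): F = (0.000, 3.125).
Jacobian J = [[-2·x₁ - x₂, -x₁], [-2·x₁ - 3·x₂^2 + 4, -6·x₁·x₂ + 5]].
At the point, J = [[-3.500, -1.500], [0.250, 0.500]] (det J = -1.375).
Solving J·Δ = −F gives Δ = (3.409, -7.955).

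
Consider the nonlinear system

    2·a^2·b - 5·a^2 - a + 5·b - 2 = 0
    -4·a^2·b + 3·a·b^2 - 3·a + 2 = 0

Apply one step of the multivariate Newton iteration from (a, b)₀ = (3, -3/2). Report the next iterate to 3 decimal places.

At (3, -3/2): F = (-84.500, 67.250).
Jacobian J = [[4·a·b - 10·a - 1, 2·a^2 + 5], [-8·a·b + 3·b^2 - 3, -4·a^2 + 6·a·b]].
At the point, J = [[-49.000, 23.000], [39.750, -63.000]] (det J = 2172.750).
Solving J·Δ = −F gives Δ = (-1.738, -0.029).
Then the next iterate is (a, b)₁ = (1.262, -1.529).

(1.262, -1.529)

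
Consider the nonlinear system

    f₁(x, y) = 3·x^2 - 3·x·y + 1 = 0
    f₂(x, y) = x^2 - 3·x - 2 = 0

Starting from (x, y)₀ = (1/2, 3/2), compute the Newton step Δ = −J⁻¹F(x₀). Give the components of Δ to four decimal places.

(-1.6250, 1.2917)

At (1/2, 3/2): F = (-0.5000, -3.2500).
Jacobian J = [[6·x - 3·y, -3·x], [2·x - 3, 0]].
At the point, J = [[-1.5000, -1.5000], [-2.0000, 0.0000]] (det J = -3.0000).
Solving J·Δ = −F gives Δ = (-1.6250, 1.2917).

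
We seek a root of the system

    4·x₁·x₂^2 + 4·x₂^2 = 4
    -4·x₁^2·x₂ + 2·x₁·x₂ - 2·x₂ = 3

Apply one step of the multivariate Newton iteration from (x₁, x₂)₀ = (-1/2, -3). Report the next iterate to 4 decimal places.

At (-1/2, -3): F = (14.0000, 9.0000).
Jacobian J = [[4·x₂^2, 8·x₁·x₂ + 8·x₂], [-8·x₁·x₂ + 2·x₂, -4·x₁^2 + 2·x₁ - 2]].
At the point, J = [[36.0000, -12.0000], [-18.0000, -4.0000]] (det J = -360.0000).
Solving J·Δ = −F gives Δ = (0.1444, 1.6000).
Then the next iterate is (x₁, x₂)₁ = (-0.3556, -1.4000).

(-0.3556, -1.4000)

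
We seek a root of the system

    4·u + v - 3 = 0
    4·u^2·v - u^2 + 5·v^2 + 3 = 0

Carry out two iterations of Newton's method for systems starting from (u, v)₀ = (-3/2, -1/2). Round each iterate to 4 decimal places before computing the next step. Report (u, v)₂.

(4.1950, -13.7799)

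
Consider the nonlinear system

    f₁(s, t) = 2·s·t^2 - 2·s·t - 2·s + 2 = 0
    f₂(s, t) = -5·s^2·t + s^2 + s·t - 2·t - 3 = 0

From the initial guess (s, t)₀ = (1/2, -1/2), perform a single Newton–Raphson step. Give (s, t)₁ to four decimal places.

At (1/2, -1/2): F = (1.7500, -1.3750).
Jacobian J = [[2·t^2 - 2·t - 2, 4·s·t - 2·s], [-10·s·t + 2·s + t, -5·s^2 + s - 2]].
At the point, J = [[-0.5000, -2.0000], [3.0000, -2.7500]] (det J = 7.3750).
Solving J·Δ = −F gives Δ = (1.0254, 0.6186).
Then the next iterate is (s, t)₁ = (1.5254, 0.1186).

(1.5254, 0.1186)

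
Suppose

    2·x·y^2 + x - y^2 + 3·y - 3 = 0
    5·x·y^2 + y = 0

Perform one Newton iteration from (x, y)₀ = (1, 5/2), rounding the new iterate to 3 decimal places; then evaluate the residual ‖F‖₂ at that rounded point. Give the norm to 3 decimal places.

10.706

At (1, 5/2): F = (11.750, 33.750).
Jacobian J = [[2·y^2 + 1, 4·x·y - 2·y + 3], [5·y^2, 10·x·y + 1]].
At the point, J = [[13.500, 8.000], [31.250, 26.000]] (det J = 101.000).
Solving J·Δ = −F gives Δ = (-0.351, -0.876).
Then the next iterate is (x, y)₁ = (0.649, 1.624).
Re-evaluating at (0.649, 1.624): F = (3.30694, 10.18229), so ‖F‖₂ = 10.706.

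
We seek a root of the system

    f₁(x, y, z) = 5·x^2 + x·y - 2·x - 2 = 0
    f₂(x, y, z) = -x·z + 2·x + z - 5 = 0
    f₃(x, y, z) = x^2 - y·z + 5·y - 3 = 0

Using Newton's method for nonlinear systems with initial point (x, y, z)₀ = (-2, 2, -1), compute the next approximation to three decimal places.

(-1.048, 1.484, 2.048)

At (-2, 2, -1): F = (18.000, -12.000, 13.000).
Jacobian J = [[10·x + y - 2, x, 0], [-z + 2, 0, -x + 1], [2·x, -z + 5, -y]].
At the point, J = [[-20.000, -2.000, 0.000], [3.000, 0.000, 3.000], [-4.000, 6.000, -2.000]] (det J = 372.000).
Solving J·Δ = −F gives Δ = (0.952, -0.516, 3.048).
Then the next iterate is (x, y, z)₁ = (-1.048, 1.484, 2.048).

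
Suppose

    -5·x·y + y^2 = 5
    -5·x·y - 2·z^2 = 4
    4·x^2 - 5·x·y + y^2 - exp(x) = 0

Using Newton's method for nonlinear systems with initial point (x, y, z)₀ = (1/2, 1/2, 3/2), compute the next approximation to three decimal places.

(-1.351, -0.416, 1.028)

At (1/2, 1/2, 3/2): F = (-6.000, -9.750, -1.64872).
Jacobian J = [[-5·y, -5·x + 2·y, 0], [-5·y, -5·x, -4·z], [8·x - 5·y - exp(x), -5·x + 2·y, 0]].
At the point, J = [[-2.500, -1.500, 0.000], [-2.500, -2.500, -6.000], [-0.14872, -1.500, 0.000]] (det J = 21.16151).
Solving J·Δ = −F gives Δ = (-1.851, -0.916, -0.472).
Then the next iterate is (x, y, z)₁ = (-1.351, -0.416, 1.028).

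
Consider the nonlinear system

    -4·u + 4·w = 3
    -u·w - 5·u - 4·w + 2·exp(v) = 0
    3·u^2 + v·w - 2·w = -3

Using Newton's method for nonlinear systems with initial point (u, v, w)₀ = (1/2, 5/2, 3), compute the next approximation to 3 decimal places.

At (1/2, 5/2, 3): F = (7.000, 8.36499, 5.250).
Jacobian J = [[-4, 0, 4], [-w - 5, 2·exp(v), -u - 4], [6·u, w, v - 2]].
At the point, J = [[-4.000, 0.000, 4.000], [-8.000, 24.36499, -4.500], [3.000, 3.000, 0.500]] (det J = -491.10983).
Solving J·Δ = −F gives Δ = (-0.471, -0.908, -2.221).
Then the next iterate is (u, v, w)₁ = (0.029, 1.592, 0.779).

(0.029, 1.592, 0.779)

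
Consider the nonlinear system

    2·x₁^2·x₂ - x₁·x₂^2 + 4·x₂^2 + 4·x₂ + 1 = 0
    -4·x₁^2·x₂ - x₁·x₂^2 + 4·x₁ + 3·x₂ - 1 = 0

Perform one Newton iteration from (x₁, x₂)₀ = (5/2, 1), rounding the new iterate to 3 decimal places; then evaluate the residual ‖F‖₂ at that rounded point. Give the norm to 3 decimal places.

124.912

At (5/2, 1): F = (19.000, -15.500).
Jacobian J = [[4·x₁·x₂ - x₂^2, 2·x₁^2 - 2·x₁·x₂ + 8·x₂ + 4], [-8·x₁·x₂ - x₂^2 + 4, -4·x₁^2 - 2·x₁·x₂ + 3]].
At the point, J = [[9.000, 19.500], [-17.000, -27.000]] (det J = 88.500).
Solving J·Δ = −F gives Δ = (2.381, -2.073).
Then the next iterate is (x₁, x₂)₁ = (4.881, -1.073).
Re-evaluating at (4.881, -1.073): F = (-55.43297, 111.93866), so ‖F‖₂ = 124.912.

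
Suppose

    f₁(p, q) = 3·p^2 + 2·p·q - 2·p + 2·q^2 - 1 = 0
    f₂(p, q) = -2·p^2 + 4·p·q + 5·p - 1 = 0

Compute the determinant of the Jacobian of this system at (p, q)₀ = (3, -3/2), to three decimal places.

156.000

J = [[6·p + 2·q - 2, 2·p + 4·q], [-4·p + 4·q + 5, 4·p]].
At the point, J = [[13.000, 0.000], [-13.000, 12.000]].
det J = 156.000.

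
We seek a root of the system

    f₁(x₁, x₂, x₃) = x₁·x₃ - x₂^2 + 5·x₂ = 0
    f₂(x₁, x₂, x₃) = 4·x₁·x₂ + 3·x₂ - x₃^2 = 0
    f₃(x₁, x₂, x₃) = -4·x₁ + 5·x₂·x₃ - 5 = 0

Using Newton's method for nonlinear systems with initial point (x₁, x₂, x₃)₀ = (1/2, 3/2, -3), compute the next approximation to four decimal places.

(0.9170, -0.0257, -1.8956)

At (1/2, 3/2, -3): F = (3.7500, -1.5000, -29.5000).
Jacobian J = [[x₃, -2·x₂ + 5, x₁], [4·x₂, 4·x₁ + 3, -2·x₃], [-4, 5·x₃, 5·x₂]].
At the point, J = [[-3.0000, 2.0000, 0.5000], [6.0000, 5.0000, 6.0000], [-4.0000, -15.0000, 7.5000]] (det J = -555.5000).
Solving J·Δ = −F gives Δ = (0.4170, -1.5257, 1.1044).
Then the next iterate is (x₁, x₂, x₃)₁ = (0.9170, -0.0257, -1.8956).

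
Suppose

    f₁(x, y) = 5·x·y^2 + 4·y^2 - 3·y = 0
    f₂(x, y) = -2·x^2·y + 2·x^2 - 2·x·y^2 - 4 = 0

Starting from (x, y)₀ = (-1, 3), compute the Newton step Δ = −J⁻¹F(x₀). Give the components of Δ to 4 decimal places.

(0.2500, -0.7500)

At (-1, 3): F = (-18.0000, 10.0000).
Jacobian J = [[5·y^2, 10·x·y + 8·y - 3], [-4·x·y + 4·x - 2·y^2, -2·x^2 - 4·x·y]].
At the point, J = [[45.0000, -9.0000], [-10.0000, 10.0000]] (det J = 360.0000).
Solving J·Δ = −F gives Δ = (0.2500, -0.7500).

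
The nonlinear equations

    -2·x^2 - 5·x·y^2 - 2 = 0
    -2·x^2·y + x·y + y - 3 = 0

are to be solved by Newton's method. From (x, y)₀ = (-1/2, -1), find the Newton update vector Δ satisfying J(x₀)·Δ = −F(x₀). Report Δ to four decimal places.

At (-1/2, -1): F = (0.0000, -3.0000).
Jacobian J = [[-4·x - 5·y^2, -10·x·y], [-4·x·y + y, -2·x^2 + x + 1]].
At the point, J = [[-3.0000, -5.0000], [-3.0000, 0.0000]] (det J = -15.0000).
Solving J·Δ = −F gives Δ = (-1.0000, 0.6000).

(-1.0000, 0.6000)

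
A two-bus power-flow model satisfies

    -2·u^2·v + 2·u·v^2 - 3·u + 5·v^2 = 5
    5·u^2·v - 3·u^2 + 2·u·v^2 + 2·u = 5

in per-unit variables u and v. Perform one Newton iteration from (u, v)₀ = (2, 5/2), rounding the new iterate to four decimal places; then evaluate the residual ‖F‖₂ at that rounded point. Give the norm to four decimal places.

18.0955

At (2, 5/2): F = (25.2500, 62.0000).
Jacobian J = [[-4·u·v + 2·v^2 - 3, -2·u^2 + 4·u·v + 10·v], [10·u·v - 6·u + 2·v^2 + 2, 5·u^2 + 4·u·v]].
At the point, J = [[-10.5000, 37.0000], [52.5000, 40.0000]] (det J = -2362.5000).
Solving J·Δ = −F gives Δ = (-0.5435, -0.8367).
Then the next iterate is (u, v)₁ = (1.4565, 1.6633).
Re-evaluating at (1.4565, 1.6633): F = (5.465320, 17.250391), so ‖F‖₂ = 18.0955.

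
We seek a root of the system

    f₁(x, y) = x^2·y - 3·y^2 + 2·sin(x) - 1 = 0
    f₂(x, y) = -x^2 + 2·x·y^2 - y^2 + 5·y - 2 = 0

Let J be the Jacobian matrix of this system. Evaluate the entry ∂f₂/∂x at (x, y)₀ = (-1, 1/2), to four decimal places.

2.5000

∂f₂/∂x = -2·x + 2·y^2.
At (-1, 1/2) this is 2.5000.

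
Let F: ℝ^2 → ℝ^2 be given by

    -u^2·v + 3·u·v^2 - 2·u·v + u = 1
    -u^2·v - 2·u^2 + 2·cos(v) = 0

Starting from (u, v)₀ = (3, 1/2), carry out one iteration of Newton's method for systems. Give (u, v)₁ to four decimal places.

(1.6374, 0.4693)

At (3, 1/2): F = (-3.2500, -20.744835).
Jacobian J = [[-2·u·v + 3·v^2 - 2·v + 1, -u^2 + 6·u·v - 2·u], [-2·u·v - 4·u, -u^2 - 2·sin(v)]].
At the point, J = [[-2.2500, -6.0000], [-15.0000, -9.958851]] (det J = -67.592585).
Solving J·Δ = −F gives Δ = (-1.3626, -0.0307).
Then the next iterate is (u, v)₁ = (1.6374, 0.4693).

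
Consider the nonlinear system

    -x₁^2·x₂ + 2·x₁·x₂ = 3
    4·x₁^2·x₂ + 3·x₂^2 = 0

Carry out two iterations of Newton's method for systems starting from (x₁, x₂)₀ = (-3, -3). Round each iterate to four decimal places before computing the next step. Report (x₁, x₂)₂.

(-1.5671, -0.9517)

At (-3, -3): F = (42.0000, -81.0000).
Jacobian J = [[-2·x₁·x₂ + 2·x₂, -x₁^2 + 2·x₁], [8·x₁·x₂, 4·x₁^2 + 6·x₂]].
At the point, J = [[-24.0000, -15.0000], [72.0000, 18.0000]] (det J = 648.0000).
Solving J·Δ = −F gives Δ = (0.7083, 1.6667).
Then the next iterate is (x₁, x₂)₁ = (-2.2917, -1.3333).
Round to (-2.2917, -1.3333) and repeat: F = (10.113391, -22.676307), J = [[-8.777647, -9.835289], [24.444189, 13.007756]].
Δ = (0.7246, 0.3816), so (x₁, x₂)₂ = (-1.5671, -0.9517).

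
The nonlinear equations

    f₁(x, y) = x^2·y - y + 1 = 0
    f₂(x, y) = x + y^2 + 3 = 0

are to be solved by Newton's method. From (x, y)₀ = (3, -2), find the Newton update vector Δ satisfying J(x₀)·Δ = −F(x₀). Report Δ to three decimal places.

(0.500, 2.625)

At (3, -2): F = (-15.000, 10.000).
Jacobian J = [[2·x·y, x^2 - 1], [1, 2·y]].
At the point, J = [[-12.000, 8.000], [1.000, -4.000]] (det J = 40.000).
Solving J·Δ = −F gives Δ = (0.500, 2.625).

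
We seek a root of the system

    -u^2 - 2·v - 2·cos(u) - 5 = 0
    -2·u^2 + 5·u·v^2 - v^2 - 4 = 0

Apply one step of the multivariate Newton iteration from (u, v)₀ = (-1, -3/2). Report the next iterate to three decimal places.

(2.106, -3.048)

At (-1, -3/2): F = (-4.08060, -19.500).
Jacobian J = [[-2·u + 2·sin(u), -2], [-4·u + 5·v^2, 10·u·v - 2·v]].
At the point, J = [[0.31706, -2.000], [15.250, 18.000]] (det J = 36.20704).
Solving J·Δ = −F gives Δ = (3.106, -1.548).
Then the next iterate is (u, v)₁ = (2.106, -3.048).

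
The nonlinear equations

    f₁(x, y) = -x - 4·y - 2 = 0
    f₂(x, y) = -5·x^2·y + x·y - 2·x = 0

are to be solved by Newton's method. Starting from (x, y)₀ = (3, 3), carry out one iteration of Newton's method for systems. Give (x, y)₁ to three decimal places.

At (3, 3): F = (-17.000, -132.000).
Jacobian J = [[-1, -4], [-10·x·y + y - 2, -5·x^2 + x]].
At the point, J = [[-1.000, -4.000], [-89.000, -42.000]] (det J = -314.000).
Solving J·Δ = −F gives Δ = (0.592, -4.398).
Then the next iterate is (x, y)₁ = (3.592, -1.398).

(3.592, -1.398)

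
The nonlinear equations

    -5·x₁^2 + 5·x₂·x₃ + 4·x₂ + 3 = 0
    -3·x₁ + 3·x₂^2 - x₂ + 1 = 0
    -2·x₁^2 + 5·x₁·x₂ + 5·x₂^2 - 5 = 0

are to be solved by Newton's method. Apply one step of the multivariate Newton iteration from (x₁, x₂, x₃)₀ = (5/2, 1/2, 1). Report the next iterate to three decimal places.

(0.117, 0.050, -11.713)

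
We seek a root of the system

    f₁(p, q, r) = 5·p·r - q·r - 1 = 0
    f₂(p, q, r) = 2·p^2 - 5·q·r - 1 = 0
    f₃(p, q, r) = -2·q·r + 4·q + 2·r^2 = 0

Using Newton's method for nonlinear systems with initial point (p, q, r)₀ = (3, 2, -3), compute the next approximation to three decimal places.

At (3, 2, -3): F = (-40.000, 47.000, 38.000).
Jacobian J = [[5·r, -r, 5·p - q], [4·p, -5·r, -5·q], [0, -2·r + 4, -2·q + 4·r]].
At the point, J = [[-15.000, 3.000, 13.000], [12.000, 15.000, -10.000], [0.000, 10.000, -16.000]] (det J = 4236.000).
Solving J·Δ = −F gives Δ = (-1.279, -0.904, 1.810).
Then the next iterate is (p, q, r)₁ = (1.721, 1.096, -1.190).

(1.721, 1.096, -1.190)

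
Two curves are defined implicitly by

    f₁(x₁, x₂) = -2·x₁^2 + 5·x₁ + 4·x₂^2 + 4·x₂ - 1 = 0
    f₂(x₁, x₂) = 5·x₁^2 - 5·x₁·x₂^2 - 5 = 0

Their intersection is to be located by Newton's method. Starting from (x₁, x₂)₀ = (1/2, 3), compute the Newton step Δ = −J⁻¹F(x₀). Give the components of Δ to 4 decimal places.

At (1/2, 3): F = (49.0000, -26.2500).
Jacobian J = [[-4·x₁ + 5, 8·x₂ + 4], [10·x₁ - 5·x₂^2, -10·x₁·x₂]].
At the point, J = [[3.0000, 28.0000], [-40.0000, -15.0000]] (det J = 1075.0000).
Solving J·Δ = −F gives Δ = (0.0000, -1.7500).

(0.0000, -1.7500)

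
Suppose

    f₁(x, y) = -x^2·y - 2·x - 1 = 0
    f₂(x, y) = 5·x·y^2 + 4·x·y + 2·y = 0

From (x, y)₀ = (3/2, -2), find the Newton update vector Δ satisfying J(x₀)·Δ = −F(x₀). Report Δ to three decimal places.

At (3/2, -2): F = (0.500, 14.000).
Jacobian J = [[-2·x·y - 2, -x^2], [5·y^2 + 4·y, 10·x·y + 4·x + 2]].
At the point, J = [[4.000, -2.250], [12.000, -22.000]] (det J = -61.000).
Solving J·Δ = −F gives Δ = (0.336, 0.820).

(0.336, 0.820)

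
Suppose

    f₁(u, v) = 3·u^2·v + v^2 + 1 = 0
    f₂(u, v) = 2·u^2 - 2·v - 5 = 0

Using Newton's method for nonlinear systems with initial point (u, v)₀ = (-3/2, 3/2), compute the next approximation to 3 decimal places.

At (-3/2, 3/2): F = (13.375, -3.500).
Jacobian J = [[6·u·v, 3·u^2 + 2·v], [4·u, -2]].
At the point, J = [[-13.500, 9.750], [-6.000, -2.000]] (det J = 85.500).
Solving J·Δ = −F gives Δ = (-0.086, -1.491).
Then the next iterate is (u, v)₁ = (-1.586, 0.009).

(-1.586, 0.009)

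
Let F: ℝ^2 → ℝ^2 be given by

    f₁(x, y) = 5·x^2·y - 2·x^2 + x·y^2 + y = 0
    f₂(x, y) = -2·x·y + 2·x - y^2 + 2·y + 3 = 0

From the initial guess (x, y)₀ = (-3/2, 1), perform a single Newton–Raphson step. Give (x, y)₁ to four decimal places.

(-2.2604, -0.3333)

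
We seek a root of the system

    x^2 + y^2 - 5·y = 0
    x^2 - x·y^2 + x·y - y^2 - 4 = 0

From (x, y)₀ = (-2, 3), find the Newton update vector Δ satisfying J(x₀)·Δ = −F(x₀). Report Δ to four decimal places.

(-1.8333, -5.3333)

At (-2, 3): F = (-2.0000, 3.0000).
Jacobian J = [[2·x, 2·y - 5], [2·x - y^2 + y, -2·x·y + x - 2·y]].
At the point, J = [[-4.0000, 1.0000], [-10.0000, 4.0000]] (det J = -6.0000).
Solving J·Δ = −F gives Δ = (-1.8333, -5.3333).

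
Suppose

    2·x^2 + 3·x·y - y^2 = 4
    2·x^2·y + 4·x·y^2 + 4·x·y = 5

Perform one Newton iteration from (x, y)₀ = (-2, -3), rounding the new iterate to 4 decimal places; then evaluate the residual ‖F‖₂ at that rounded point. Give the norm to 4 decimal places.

24.1014

At (-2, -3): F = (13.0000, -77.0000).
Jacobian J = [[4·x + 3·y, 3·x - 2·y], [4·x·y + 4·y^2 + 4·y, 2·x^2 + 8·x·y + 4·x]].
At the point, J = [[-17.0000, 0.0000], [48.0000, 48.0000]] (det J = -816.0000).
Solving J·Δ = −F gives Δ = (0.7647, 0.8395).
Then the next iterate is (x, y)₁ = (-1.2353, -2.1605).
Re-evaluating at (-1.2353, -2.1605): F = (2.390769, -23.982574), so ‖F‖₂ = 24.1014.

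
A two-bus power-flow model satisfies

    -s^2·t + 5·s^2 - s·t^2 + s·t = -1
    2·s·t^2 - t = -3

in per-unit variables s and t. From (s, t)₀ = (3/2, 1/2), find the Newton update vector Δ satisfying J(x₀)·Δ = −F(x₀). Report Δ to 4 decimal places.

(-1.0590, -1.3603)

At (3/2, 1/2): F = (11.5000, 3.2500).
Jacobian J = [[-2·s·t + 10·s - t^2 + t, -s^2 - 2·s·t + s], [2·t^2, 4·s·t - 1]].
At the point, J = [[13.7500, -2.2500], [0.5000, 2.0000]] (det J = 28.6250).
Solving J·Δ = −F gives Δ = (-1.0590, -1.3603).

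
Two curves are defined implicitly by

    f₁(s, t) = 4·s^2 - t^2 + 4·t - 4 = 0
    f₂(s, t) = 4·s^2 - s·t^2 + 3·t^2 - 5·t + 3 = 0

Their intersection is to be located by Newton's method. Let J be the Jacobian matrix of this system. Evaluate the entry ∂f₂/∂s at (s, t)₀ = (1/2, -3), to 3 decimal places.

-5.000

∂f₂/∂s = 8·s - t^2.
At (1/2, -3) this is -5.000.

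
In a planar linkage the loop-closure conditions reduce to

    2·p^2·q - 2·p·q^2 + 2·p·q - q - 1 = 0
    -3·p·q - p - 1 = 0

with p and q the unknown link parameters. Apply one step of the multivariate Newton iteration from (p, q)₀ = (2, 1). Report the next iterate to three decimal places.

At (2, 1): F = (6.000, -9.000).
Jacobian J = [[4·p·q - 2·q^2 + 2·q, 2·p^2 - 4·p·q + 2·p - 1], [-3·q - 1, -3·p]].
At the point, J = [[8.000, 3.000], [-4.000, -6.000]] (det J = -36.000).
Solving J·Δ = −F gives Δ = (-0.250, -1.333).
Then the next iterate is (p, q)₁ = (1.750, -0.333).

(1.750, -0.333)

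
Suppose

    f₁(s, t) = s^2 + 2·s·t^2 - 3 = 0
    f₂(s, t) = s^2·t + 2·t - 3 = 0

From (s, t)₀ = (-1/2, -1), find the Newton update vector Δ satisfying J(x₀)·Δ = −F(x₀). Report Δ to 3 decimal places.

At (-1/2, -1): F = (-3.750, -5.250).
Jacobian J = [[2·s + 2·t^2, 4·s·t], [2·s·t, s^2 + 2]].
At the point, J = [[1.000, 2.000], [1.000, 2.250]] (det J = 0.250).
Solving J·Δ = −F gives Δ = (-8.250, 6.000).

(-8.250, 6.000)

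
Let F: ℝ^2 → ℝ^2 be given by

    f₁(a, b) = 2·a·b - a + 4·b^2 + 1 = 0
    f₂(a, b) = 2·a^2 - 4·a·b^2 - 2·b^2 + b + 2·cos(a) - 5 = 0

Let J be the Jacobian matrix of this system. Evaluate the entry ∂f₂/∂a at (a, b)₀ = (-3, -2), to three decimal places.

-27.718

∂f₂/∂a = 4·a - 4·b^2 - 2·sin(a).
At (-3, -2) this is -27.718.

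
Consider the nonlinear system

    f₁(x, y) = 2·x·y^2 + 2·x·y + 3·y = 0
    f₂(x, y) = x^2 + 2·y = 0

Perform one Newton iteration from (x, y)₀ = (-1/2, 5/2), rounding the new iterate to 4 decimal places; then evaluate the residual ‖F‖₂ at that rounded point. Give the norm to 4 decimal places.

0.6150

At (-1/2, 5/2): F = (-1.2500, 5.2500).
Jacobian J = [[2·y^2 + 2·y, 4·x·y + 2·x + 3], [2·x, 2]].
At the point, J = [[17.5000, -3.0000], [-1.0000, 2.0000]] (det J = 32.0000).
Solving J·Δ = −F gives Δ = (-0.4141, -2.8320).
Then the next iterate is (x, y)₁ = (-0.9141, -0.3320).
Re-evaluating at (-0.9141, -0.3320): F = (-0.590549, 0.171579), so ‖F‖₂ = 0.6150.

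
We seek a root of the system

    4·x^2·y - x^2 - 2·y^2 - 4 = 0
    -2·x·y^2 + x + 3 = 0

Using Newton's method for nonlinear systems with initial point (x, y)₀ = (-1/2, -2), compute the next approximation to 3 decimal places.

At (-1/2, -2): F = (-14.250, 6.500).
Jacobian J = [[8·x·y - 2·x, 4·x^2 - 4·y], [-2·y^2 + 1, -4·x·y]].
At the point, J = [[9.000, 9.000], [-7.000, -4.000]] (det J = 27.000).
Solving J·Δ = −F gives Δ = (0.056, 1.528).
Then the next iterate is (x, y)₁ = (-0.444, -0.472).

(-0.444, -0.472)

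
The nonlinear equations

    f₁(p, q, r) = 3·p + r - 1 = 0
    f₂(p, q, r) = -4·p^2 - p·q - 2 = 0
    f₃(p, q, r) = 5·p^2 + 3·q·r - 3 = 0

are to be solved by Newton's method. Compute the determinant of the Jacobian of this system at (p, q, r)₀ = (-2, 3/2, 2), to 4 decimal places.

154.0000

J = [[3, 0, 1], [-8·p - q, -p, 0], [10·p, 3·r, 3·q]].
At the point, J = [[3.0000, 0.0000, 1.0000], [14.5000, 2.0000, 0.0000], [-20.0000, 6.0000, 4.5000]].
det J = 154.0000.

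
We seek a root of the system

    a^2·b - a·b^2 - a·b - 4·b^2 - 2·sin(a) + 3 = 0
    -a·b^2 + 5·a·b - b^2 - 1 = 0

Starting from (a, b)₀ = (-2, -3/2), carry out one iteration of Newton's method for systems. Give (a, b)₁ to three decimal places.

At (-2, -3/2): F = (-8.68141, 16.250).
Jacobian J = [[2·a·b - b^2 - b - 2·cos(a), a^2 - 2·a·b - a - 8·b], [-b^2 + 5·b, -2·a·b + 5·a - 2·b]].
At the point, J = [[6.08229, 12.000], [-9.750, -13.000]] (det J = 37.93018).
Solving J·Δ = −F gives Δ = (2.166, -0.374).
Then the next iterate is (a, b)₁ = (0.166, -1.874).

(0.166, -1.874)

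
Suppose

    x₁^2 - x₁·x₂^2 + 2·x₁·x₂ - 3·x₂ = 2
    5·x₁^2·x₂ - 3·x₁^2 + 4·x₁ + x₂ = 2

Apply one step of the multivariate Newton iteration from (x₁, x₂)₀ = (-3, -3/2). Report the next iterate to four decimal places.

(-1.9448, -0.6456)

At (-3, -3/2): F = (27.2500, -110.0000).
Jacobian J = [[2·x₁ - x₂^2 + 2·x₂, -2·x₁·x₂ + 2·x₁ - 3], [10·x₁·x₂ - 6·x₁ + 4, 5·x₁^2 + 1]].
At the point, J = [[-11.2500, -18.0000], [67.0000, 46.0000]] (det J = 688.5000).
Solving J·Δ = −F gives Δ = (1.0552, 0.8544).
Then the next iterate is (x₁, x₂)₁ = (-1.9448, -0.6456).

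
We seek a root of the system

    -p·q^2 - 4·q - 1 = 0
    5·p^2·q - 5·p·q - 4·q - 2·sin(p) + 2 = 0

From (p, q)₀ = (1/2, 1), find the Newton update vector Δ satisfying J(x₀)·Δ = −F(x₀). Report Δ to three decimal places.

At (1/2, 1): F = (-5.500, -4.20885).
Jacobian J = [[-q^2, -2·p·q - 4], [10·p·q - 5·q - 2·cos(p), 5·p^2 - 5·p - 4]].
At the point, J = [[-1.000, -5.000], [-1.75517, -5.250]] (det J = -3.52583).
Solving J·Δ = −F gives Δ = (2.221, -1.544).

(2.221, -1.544)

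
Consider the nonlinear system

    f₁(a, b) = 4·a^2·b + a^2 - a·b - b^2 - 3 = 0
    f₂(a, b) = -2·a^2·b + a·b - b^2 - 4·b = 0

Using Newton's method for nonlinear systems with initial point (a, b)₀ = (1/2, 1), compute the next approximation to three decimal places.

At (1/2, 1): F = (-3.250, -5.000).
Jacobian J = [[8·a·b + 2·a - b, 4·a^2 - a - 2·b], [-4·a·b + b, -2·a^2 + a - 2·b - 4]].
At the point, J = [[4.000, -1.500], [-1.000, -6.000]] (det J = -25.500).
Solving J·Δ = −F gives Δ = (0.471, -0.912).
Then the next iterate is (a, b)₁ = (0.971, 0.088).

(0.971, 0.088)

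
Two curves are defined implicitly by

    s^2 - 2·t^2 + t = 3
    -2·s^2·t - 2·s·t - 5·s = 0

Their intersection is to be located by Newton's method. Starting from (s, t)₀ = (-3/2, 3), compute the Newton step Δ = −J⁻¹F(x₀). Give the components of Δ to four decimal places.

At (-3/2, 3): F = (-15.7500, 3.0000).
Jacobian J = [[2·s, -4·t + 1], [-4·s·t - 2·t - 5, -2·s^2 - 2·s]].
At the point, J = [[-3.0000, -11.0000], [7.0000, -1.5000]] (det J = 81.5000).
Solving J·Δ = −F gives Δ = (-0.6948, -1.2423).

(-0.6948, -1.2423)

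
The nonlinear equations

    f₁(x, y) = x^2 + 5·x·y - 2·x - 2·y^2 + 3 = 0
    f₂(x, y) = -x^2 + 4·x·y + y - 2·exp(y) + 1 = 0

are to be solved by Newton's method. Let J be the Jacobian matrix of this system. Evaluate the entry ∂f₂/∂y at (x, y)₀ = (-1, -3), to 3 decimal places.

∂f₂/∂y = 4·x - 2·exp(y) + 1.
At (-1, -3) this is -3.100.

-3.100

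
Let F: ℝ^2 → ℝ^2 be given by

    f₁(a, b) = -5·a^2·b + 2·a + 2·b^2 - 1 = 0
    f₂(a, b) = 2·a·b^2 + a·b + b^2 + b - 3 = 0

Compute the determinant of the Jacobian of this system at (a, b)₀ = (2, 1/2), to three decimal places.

-46.000

J = [[-10·a·b + 2, -5·a^2 + 4·b], [2·b^2 + b, 4·a·b + a + 2·b + 1]].
At the point, J = [[-8.000, -18.000], [1.000, 8.000]].
det J = -46.000.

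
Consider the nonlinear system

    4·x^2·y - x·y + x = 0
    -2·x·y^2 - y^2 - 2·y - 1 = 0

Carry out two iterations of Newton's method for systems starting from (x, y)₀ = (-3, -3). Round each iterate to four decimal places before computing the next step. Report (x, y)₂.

(-1.1817, -1.3994)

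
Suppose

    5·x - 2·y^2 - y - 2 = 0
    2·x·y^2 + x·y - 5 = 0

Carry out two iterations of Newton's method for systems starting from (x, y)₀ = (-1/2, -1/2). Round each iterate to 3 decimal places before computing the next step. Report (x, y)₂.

At (-1/2, -1/2): F = (-4.500, -5.000).
Jacobian J = [[5, -4·y - 1], [2·y^2 + y, 4·x·y + x]].
At the point, J = [[5.000, 1.000], [0.000, 0.500]] (det J = 2.500).
Solving J·Δ = −F gives Δ = (-1.100, 10.000).
Then the next iterate is (x, y)₁ = (-1.600, 9.500).
Round to (-1.600, 9.500) and repeat: F = (-200.000, -309.000), J = [[5.000, -39.000], [190.000, -62.400]].
Δ = (-0.060, -5.136), so (x, y)₂ = (-1.660, 4.364).

(-1.660, 4.364)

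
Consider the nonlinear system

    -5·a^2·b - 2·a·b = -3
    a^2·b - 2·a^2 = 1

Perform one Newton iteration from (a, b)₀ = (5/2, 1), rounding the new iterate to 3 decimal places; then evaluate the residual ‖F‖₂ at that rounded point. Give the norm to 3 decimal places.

7.092

At (5/2, 1): F = (-33.250, -7.250).
Jacobian J = [[-10·a·b - 2·b, -5·a^2 - 2·a], [2·a·b - 4·a, a^2]].
At the point, J = [[-27.000, -36.250], [-5.000, 6.250]] (det J = -350.000).
Solving J·Δ = −F gives Δ = (-1.345, 0.084).
Then the next iterate is (a, b)₁ = (1.155, 1.084).
Re-evaluating at (1.155, 1.084): F = (-6.73446, -2.22197), so ‖F‖₂ = 7.092.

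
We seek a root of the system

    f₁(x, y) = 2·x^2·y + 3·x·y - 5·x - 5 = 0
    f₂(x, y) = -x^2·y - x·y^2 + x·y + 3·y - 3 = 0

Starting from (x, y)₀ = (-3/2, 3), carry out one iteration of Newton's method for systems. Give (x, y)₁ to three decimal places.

At (-3/2, 3): F = (2.500, 8.250).
Jacobian J = [[4·x·y + 3·y - 5, 2·x^2 + 3·x], [-2·x·y - y^2 + y, -x^2 - 2·x·y + x + 3]].
At the point, J = [[-14.000, 0.000], [3.000, 8.250]] (det J = -115.500).
Solving J·Δ = −F gives Δ = (0.179, -1.065).
Then the next iterate is (x, y)₁ = (-1.321, 1.935).

(-1.321, 1.935)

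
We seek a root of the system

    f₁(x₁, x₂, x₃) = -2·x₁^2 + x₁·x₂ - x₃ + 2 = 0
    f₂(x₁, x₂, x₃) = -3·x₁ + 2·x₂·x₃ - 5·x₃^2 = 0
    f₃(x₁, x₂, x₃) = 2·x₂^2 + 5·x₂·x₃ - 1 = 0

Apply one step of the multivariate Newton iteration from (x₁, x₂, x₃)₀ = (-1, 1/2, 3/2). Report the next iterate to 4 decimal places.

(-0.7268, 0.3108, 0.9188)

At (-1, 1/2, 3/2): F = (-2.0000, -6.7500, 3.2500).
Jacobian J = [[-4·x₁ + x₂, x₁, -1], [-3, 2·x₃, 2·x₂ - 10·x₃], [0, 4·x₂ + 5·x₃, 5·x₂]].
At the point, J = [[4.5000, -1.0000, -1.0000], [-3.0000, 3.0000, -14.0000], [0.0000, 9.5000, 2.5000]] (det J = 653.2500).
Solving J·Δ = −F gives Δ = (0.2732, -0.1892, -0.5812).
Then the next iterate is (x₁, x₂, x₃)₁ = (-0.7268, 0.3108, 0.9188).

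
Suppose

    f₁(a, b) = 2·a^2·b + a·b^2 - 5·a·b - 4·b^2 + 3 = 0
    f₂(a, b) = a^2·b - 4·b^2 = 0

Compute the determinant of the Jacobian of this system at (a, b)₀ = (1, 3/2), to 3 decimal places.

J = [[4·a·b + b^2 - 5·b, 2·a^2 + 2·a·b - 5·a - 8·b], [2·a·b, a^2 - 8·b]].
At the point, J = [[0.750, -12.000], [3.000, -11.000]].
det J = 27.750.

27.750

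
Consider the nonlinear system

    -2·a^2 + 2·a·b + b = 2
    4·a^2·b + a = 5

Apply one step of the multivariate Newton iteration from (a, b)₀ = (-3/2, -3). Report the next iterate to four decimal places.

At (-3/2, -3): F = (-0.5000, -33.5000).
Jacobian J = [[-4·a + 2·b, 2·a + 1], [8·a·b + 1, 4·a^2]].
At the point, J = [[0.0000, -2.0000], [37.0000, 9.0000]] (det J = 74.0000).
Solving J·Δ = −F gives Δ = (0.9662, -0.2500).
Then the next iterate is (a, b)₁ = (-0.5338, -3.2500).

(-0.5338, -3.2500)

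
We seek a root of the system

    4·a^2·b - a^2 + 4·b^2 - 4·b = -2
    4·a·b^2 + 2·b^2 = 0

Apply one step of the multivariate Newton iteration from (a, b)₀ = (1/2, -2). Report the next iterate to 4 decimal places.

(0.6696, -0.8304)

At (1/2, -2): F = (23.7500, 16.0000).
Jacobian J = [[8·a·b - 2·a, 4·a^2 + 8·b - 4], [4·b^2, 8·a·b + 4·b]].
At the point, J = [[-9.0000, -19.0000], [16.0000, -16.0000]] (det J = 448.0000).
Solving J·Δ = −F gives Δ = (0.1696, 1.1696).
Then the next iterate is (a, b)₁ = (0.6696, -0.8304).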